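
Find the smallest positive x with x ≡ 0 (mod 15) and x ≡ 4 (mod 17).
225

Using Chinese Remainder Theorem:
M = 15 × 17 = 255
M1 = 17, M2 = 15
y1 = 17^(-1) mod 15 = 8
y2 = 15^(-1) mod 17 = 8
x = (0×17×8 + 4×15×8) mod 255 = 225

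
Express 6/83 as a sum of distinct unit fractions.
1/14 + 1/1162

Greedy algorithm:
6/83: ceiling(83/6) = 14, use 1/14
1/1162: ceiling(1162/1) = 1162, use 1/1162
Result: 6/83 = 1/14 + 1/1162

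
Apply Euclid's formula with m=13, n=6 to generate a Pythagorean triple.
(133, 156, 205)

Euclid's formula: a = m² - n², b = 2mn, c = m² + n²
m = 13, n = 6
a = 13² - 6² = 169 - 36 = 133
b = 2 × 13 × 6 = 156
c = 13² + 6² = 169 + 36 = 205
Verification: 133² + 156² = 17689 + 24336 = 42025 = 205² ✓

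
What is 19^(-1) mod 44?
7

gcd(19, 44) = 1, so the inverse exists.
Extended Euclidean algorithm on (44, 19):
44 = 2 × 19 + 6  ⟹  6 = (1)·44 + (-2)·19
19 = 3 × 6 + 1  ⟹  1 = (-3)·44 + (7)·19
So (7)·19 ≡ 1 (mod 44), i.e. 19^(-1) ≡ 7 (mod 44).
Check: 19 × 7 = 133 ≡ 1 (mod 44)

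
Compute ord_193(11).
64

193 is prime, so ord(11) divides φ(193) = 192.
Divisors of 192: 1, 2, 3, 4, 6, 8, 12, 16, 24, 32, 48, 64, 96, 192.
Repeated squaring: 11^1 ≡ 11, 11^2 ≡ 121, 11^4 ≡ 166, 11^8 ≡ 150, 11^16 ≡ 112, 11^32 ≡ 192, 11^64 ≡ 1, 11^128 ≡ 1 (mod 193).
Test 11^d mod 193 for each divisor d in increasing order:
11^1 ≡ 11
11^2 ≡ 121
11^3 = 11^2·11^1 ≡ 173
11^4 ≡ 166
11^6 = 11^4·11^2 ≡ 14
11^8 ≡ 150
11^12 = 11^8·11^4 ≡ 3
11^16 ≡ 112
11^24 = 11^16·11^8 ≡ 9
11^32 ≡ 192
11^48 = 11^32·11^16 ≡ 81
11^64 ≡ 1  ← first divisor giving 1
The order is 64.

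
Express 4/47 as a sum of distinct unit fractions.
1/12 + 1/564

Greedy algorithm:
4/47: ceiling(47/4) = 12, use 1/12
1/564: ceiling(564/1) = 564, use 1/564
Result: 4/47 = 1/12 + 1/564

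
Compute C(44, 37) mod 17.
1

Using Lucas' theorem:
Write n=44 and k=37 in base 17:
n in base 17: [2, 10]
k in base 17: [2, 3]
C(44,37) mod 17 = ∏ C(n_i, k_i) mod 17
Digit binomials (mod 17): C(2,2) = 1; C(10,3) = 120 ≡ 1
Product: 1 × 1 = 1 ≡ 1 (mod 17)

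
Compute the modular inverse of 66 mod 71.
14

gcd(66, 71) = 1, so the inverse exists.
Extended Euclidean algorithm on (71, 66):
71 = 1 × 66 + 5  ⟹  5 = (1)·71 + (-1)·66
66 = 13 × 5 + 1  ⟹  1 = (-13)·71 + (14)·66
So (14)·66 ≡ 1 (mod 71), i.e. 66^(-1) ≡ 14 (mod 71).
Check: 66 × 14 = 924 ≡ 1 (mod 71)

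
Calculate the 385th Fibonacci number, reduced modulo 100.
85

Matrix identity: Q^n = [[F_(n+1), F_n], [F_n, F_(n-1)]] with Q = [[1,1],[1,0]].
n = 385 = 110000001₂. Square-and-multiply, entries mod 100:
Q^1 = [[1,1],[1,0]]
Q^3 = (Q^1)²·Q = [[3,2],[2,1]]
Q^6 = (Q^3)² = [[13,8],[8,5]]
Q^12 = (Q^6)² = [[33,44],[44,89]]
Q^24 = (Q^12)² = [[25,68],[68,57]]
Q^48 = (Q^24)² = [[49,76],[76,73]]
Q^96 = (Q^48)² = [[77,72],[72,5]]
Q^192 = (Q^96)² = [[13,4],[4,9]]
Q^385 = (Q^192)²·Q = [[73,85],[85,88]]
F_385 mod 100 = Q^385[0][1] = 85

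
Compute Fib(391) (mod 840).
349

Matrix identity: Q^n = [[F_(n+1), F_n], [F_n, F_(n-1)]] with Q = [[1,1],[1,0]].
n = 391 = 110000111₂. Square-and-multiply, entries mod 840:
Q^1 = [[1,1],[1,0]]
Q^3 = (Q^1)²·Q = [[3,2],[2,1]]
Q^6 = (Q^3)² = [[13,8],[8,5]]
Q^12 = (Q^6)² = [[233,144],[144,89]]
Q^24 = (Q^12)² = [[265,168],[168,97]]
Q^48 = (Q^24)² = [[169,336],[336,673]]
Q^97 = (Q^48)²·Q = [[169,337],[337,672]]
Q^195 = (Q^97)²·Q = [[507,170],[170,337]]
Q^391 = (Q^195)²·Q = [[189,349],[349,680]]
F_391 mod 840 = Q^391[0][1] = 349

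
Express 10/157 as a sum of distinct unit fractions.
1/16 + 1/838 + 1/1052528

Greedy algorithm:
10/157: ceiling(157/10) = 16, use 1/16
3/2512: ceiling(2512/3) = 838, use 1/838
1/1052528: ceiling(1052528/1) = 1052528, use 1/1052528
Result: 10/157 = 1/16 + 1/838 + 1/1052528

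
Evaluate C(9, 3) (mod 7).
0

Using Lucas' theorem:
Write n=9 and k=3 in base 7:
n in base 7: [1, 2]
k in base 7: [0, 3]
C(9,3) mod 7 = ∏ C(n_i, k_i) mod 7
Digit binomials (mod 7): C(1,0) = 1; C(2,3) = 0 (k_i > n_i)
Product: 1 × 0 = 0 ≡ 0 (mod 7)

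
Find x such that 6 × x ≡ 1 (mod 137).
23

gcd(6, 137) = 1, so the inverse exists.
Extended Euclidean algorithm on (137, 6):
137 = 22 × 6 + 5  ⟹  5 = (1)·137 + (-22)·6
6 = 1 × 5 + 1  ⟹  1 = (-1)·137 + (23)·6
So (23)·6 ≡ 1 (mod 137), i.e. 6^(-1) ≡ 23 (mod 137).
Check: 6 × 23 = 138 ≡ 1 (mod 137)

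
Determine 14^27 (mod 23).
15

Repeated squaring. Binary of 27 = 11011.
14^1 ≡ 14 (mod 23); 14^2 ≡ 12 (mod 23); 14^4 ≡ 6 (mod 23); 14^8 ≡ 13 (mod 23); 14^16 ≡ 8 (mod 23)
14^27 = 14^1 × 14^2 × 14^8 × 14^16 ≡ 15 (mod 23)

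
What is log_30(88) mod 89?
44

Baby-step giant-step with step n = ⌈√89⌉ = 10.
Baby steps 30^j mod 89 (j:value) for j=0..9: 0:1, 1:30, 2:10, 3:33, 4:11, 5:63, 6:21, 7:7, 8:32, 9:70.
Giant-step multiplier: 30^(-10) ≡ 30^(88-10) = 30^78 ≡ 42 (mod 89).
Giant steps γ_i = 88·42^i mod 89: γ_0=88, γ_1=47, γ_2=16, γ_3=49, γ_4=11 (in table at j=4).
x = i·n + j = 4·10 + 4 = 44.
Check: 30^44 ≡ 88 (mod 89).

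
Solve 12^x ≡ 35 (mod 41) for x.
23

Baby-step giant-step with step n = ⌈√41⌉ = 7.
Baby steps 12^j mod 41 (j:value) for j=0..6: 0:1, 1:12, 2:21, 3:6, 4:31, 5:3, 6:36.
Giant-step multiplier: 12^(-7) ≡ 12^(40-7) = 12^33 ≡ 28 (mod 41).
Giant steps γ_i = 35·28^i mod 41: γ_0=35, γ_1=37, γ_2=11, γ_3=21 (in table at j=2).
x = i·n + j = 3·7 + 2 = 23.
Check: 12^23 ≡ 35 (mod 41).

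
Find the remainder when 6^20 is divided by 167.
58

Repeated squaring. Binary of 20 = 10100.
6^1 ≡ 6 (mod 167); 6^2 ≡ 36 (mod 167); 6^4 ≡ 127 (mod 167); 6^8 ≡ 97 (mod 167); 6^16 ≡ 57 (mod 167)
6^20 = 6^4 × 6^16 ≡ 58 (mod 167)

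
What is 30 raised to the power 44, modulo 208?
16

Repeated squaring. Binary of 44 = 101100.
30^1 ≡ 30 (mod 208); 30^2 ≡ 68 (mod 208); 30^4 ≡ 48 (mod 208); 30^8 ≡ 16 (mod 208); 30^16 ≡ 48 (mod 208); 30^32 ≡ 16 (mod 208)
30^44 = 30^4 × 30^8 × 30^32 ≡ 16 (mod 208)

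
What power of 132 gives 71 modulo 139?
56

Baby-step giant-step with step n = ⌈√139⌉ = 12.
Baby steps 132^j mod 139 (j:value) for j=0..11: 0:1, 1:132, 2:49, 3:74, 4:38, 5:12, 6:55, 7:32, 8:54, 9:39, 10:5, 11:104.
Giant-step multiplier: 132^(-12) ≡ 132^(138-12) = 132^126 ≡ 80 (mod 139).
Giant steps γ_i = 71·80^i mod 139: γ_0=71, γ_1=120, γ_2=9, γ_3=25, γ_4=54 (in table at j=8).
x = i·n + j = 4·12 + 8 = 56.
Check: 132^56 ≡ 71 (mod 139).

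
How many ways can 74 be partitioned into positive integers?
7089500

p(n) counts ways to write n as a sum of positive integers (order ignored).
Euler's pentagonal recurrence: p(k) = p(k-1) + p(k-2) - p(k-5) - p(k-7) + p(k-12) + p(k-15) - ... (offsets j(3j∓1)/2, signs ++--, p(0)=1, p(<0)=0).
DP table for k = 0..73: p(0)=1, p(1)=1, p(2)=2, p(3)=3, p(4)=5, p(5)=7, p(6)=11, p(7)=15, p(8)=22, p(9)=30, p(10)=42, p(11)=56, p(12)=77, p(13)=101, p(14)=135, p(15)=176, p(16)=231, p(17)=297, p(18)=385, p(19)=490, p(20)=627, p(21)=792, p(22)=1002, p(23)=1255, p(24)=1575, p(25)=1958, p(26)=2436, p(27)=3010, p(28)=3718, p(29)=4565, p(30)=5604, p(31)=6842, p(32)=8349, p(33)=10143, p(34)=12310, p(35)=14883, p(36)=17977, p(37)=21637, p(38)=26015, p(39)=31185, p(40)=37338, p(41)=44583, p(42)=53174, p(43)=63261, p(44)=75175, p(45)=89134, p(46)=105558, p(47)=124754, p(48)=147273, p(49)=173525, p(50)=204226, p(51)=239943, p(52)=281589, p(53)=329931, p(54)=386155, p(55)=451276, p(56)=526823, p(57)=614154, p(58)=715220, p(59)=831820, p(60)=966467, p(61)=1121505, p(62)=1300156, p(63)=1505499, p(64)=1741630, p(65)=2012558, p(66)=2323520, p(67)=2679689, p(68)=3087735, p(69)=3554345, p(70)=4087968, p(71)=4697205, p(72)=5392783, p(73)=6185689.
Final step: p(74) = p(73) + p(72) - p(69) - p(67) + p(62) + p(59) - p(52) - p(48) + p(39) + p(34) - p(23) - p(17) + p(4)
= 6185689 + 5392783 - 3554345 - 2679689 + 1300156 + 831820 - 281589 - 147273 + 31185 + 12310 - 1255 - 297 + 5
= 7089500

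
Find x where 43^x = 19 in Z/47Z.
7

Baby-step giant-step with step n = ⌈√47⌉ = 7.
Baby steps 43^j mod 47 (j:value) for j=0..6: 0:1, 1:43, 2:16, 3:30, 4:21, 5:10, 6:7.
Giant-step multiplier: 43^(-7) ≡ 43^(46-7) = 43^39 ≡ 5 (mod 47).
Giant steps γ_i = 19·5^i mod 47: γ_0=19, γ_1=1 (in table at j=0).
x = i·n + j = 1·7 + 0 = 7.
Check: 43^7 ≡ 19 (mod 47).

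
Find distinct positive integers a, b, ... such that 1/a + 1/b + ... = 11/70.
1/7 + 1/70

Greedy algorithm:
11/70: ceiling(70/11) = 7, use 1/7
1/70: ceiling(70/1) = 70, use 1/70
Result: 11/70 = 1/7 + 1/70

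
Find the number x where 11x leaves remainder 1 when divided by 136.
99

gcd(11, 136) = 1, so the inverse exists.
Extended Euclidean algorithm on (136, 11):
136 = 12 × 11 + 4  ⟹  4 = (1)·136 + (-12)·11
11 = 2 × 4 + 3  ⟹  3 = (-2)·136 + (25)·11
4 = 1 × 3 + 1  ⟹  1 = (3)·136 + (-37)·11
So (-37)·11 ≡ 1 (mod 136), i.e. 11^(-1) ≡ -37 ≡ 99 (mod 136).
Check: 11 × 99 = 1089 ≡ 1 (mod 136)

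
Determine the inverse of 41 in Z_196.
153

gcd(41, 196) = 1, so the inverse exists.
Extended Euclidean algorithm on (196, 41):
196 = 4 × 41 + 32  ⟹  32 = (1)·196 + (-4)·41
41 = 1 × 32 + 9  ⟹  9 = (-1)·196 + (5)·41
32 = 3 × 9 + 5  ⟹  5 = (4)·196 + (-19)·41
9 = 1 × 5 + 4  ⟹  4 = (-5)·196 + (24)·41
5 = 1 × 4 + 1  ⟹  1 = (9)·196 + (-43)·41
So (-43)·41 ≡ 1 (mod 196), i.e. 41^(-1) ≡ -43 ≡ 153 (mod 196).
Check: 41 × 153 = 6273 ≡ 1 (mod 196)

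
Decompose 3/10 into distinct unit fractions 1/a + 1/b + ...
1/4 + 1/20

Greedy algorithm:
3/10: ceiling(10/3) = 4, use 1/4
1/20: ceiling(20/1) = 20, use 1/20
Result: 3/10 = 1/4 + 1/20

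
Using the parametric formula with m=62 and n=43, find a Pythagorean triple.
(1995, 5332, 5693)

Euclid's formula: a = m² - n², b = 2mn, c = m² + n²
m = 62, n = 43
a = 62² - 43² = 3844 - 1849 = 1995
b = 2 × 62 × 43 = 5332
c = 62² + 43² = 3844 + 1849 = 5693
Verification: 1995² + 5332² = 3980025 + 28430224 = 32410249 = 5693² ✓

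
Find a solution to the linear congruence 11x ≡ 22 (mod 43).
x ≡ 2 (mod 43)

gcd(11, 43) = 1, which divides 22, so solutions exist.
Find 11^(-1) mod 43 by the extended Euclidean algorithm:
43 = 3 × 11 + 10  ⟹  10 = (1)·43 + (-3)·11
11 = 1 × 10 + 1  ⟹  1 = (-1)·43 + (4)·11
So (4)·11 ≡ 1 (mod 43), i.e. 11^(-1) ≡ 4 (mod 43).
x ≡ 4 × 22 = 88 ≡ 2 (mod 43).
Check: 11 × 2 = 22 ≡ 22 (mod 43).
Unique solution: x ≡ 2 (mod 43)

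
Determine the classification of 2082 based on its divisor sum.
abundant

Proper divisors of 2082: sum = 1 + 2 + 3 + 6 + 347 + 694 + 1041 = 2094
Since 2094 > 2082, 2082 is abundant.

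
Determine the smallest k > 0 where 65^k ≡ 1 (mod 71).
70

71 is prime, so ord(65) divides φ(71) = 70.
Divisors of 70: 1, 2, 5, 7, 10, 14, 35, 70.
Repeated squaring: 65^1 ≡ 65, 65^2 ≡ 36, 65^4 ≡ 18, 65^8 ≡ 40, 65^16 ≡ 38, 65^32 ≡ 24, 65^64 ≡ 8 (mod 71).
Test 65^d mod 71 for each divisor d in increasing order:
65^1 ≡ 65
65^2 ≡ 36
65^5 = 65^4·65^1 ≡ 34
65^7 = 65^4·65^2·65^1 ≡ 17
65^10 = 65^8·65^2 ≡ 20
65^14 = 65^8·65^4·65^2 ≡ 5
65^35 = 65^32·65^2·65^1 ≡ 70
65^70 = 65^64·65^4·65^2 ≡ 1  ← first divisor giving 1
The order is 70.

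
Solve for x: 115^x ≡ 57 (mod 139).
18

Baby-step giant-step with step n = ⌈√139⌉ = 12.
Baby steps 115^j mod 139 (j:value) for j=0..11: 0:1, 1:115, 2:20, 3:76, 4:122, 5:130, 6:77, 7:98, 8:11, 9:14, 10:81, 11:2.
Giant-step multiplier: 115^(-12) ≡ 115^(138-12) = 115^126 ≡ 55 (mod 139).
Giant steps γ_i = 57·55^i mod 139: γ_0=57, γ_1=77 (in table at j=6).
x = i·n + j = 1·12 + 6 = 18.
Check: 115^18 ≡ 57 (mod 139).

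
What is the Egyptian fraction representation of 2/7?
1/4 + 1/28

Greedy algorithm:
2/7: ceiling(7/2) = 4, use 1/4
1/28: ceiling(28/1) = 28, use 1/28
Result: 2/7 = 1/4 + 1/28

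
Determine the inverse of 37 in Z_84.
25

gcd(37, 84) = 1, so the inverse exists.
Extended Euclidean algorithm on (84, 37):
84 = 2 × 37 + 10  ⟹  10 = (1)·84 + (-2)·37
37 = 3 × 10 + 7  ⟹  7 = (-3)·84 + (7)·37
10 = 1 × 7 + 3  ⟹  3 = (4)·84 + (-9)·37
7 = 2 × 3 + 1  ⟹  1 = (-11)·84 + (25)·37
So (25)·37 ≡ 1 (mod 84), i.e. 37^(-1) ≡ 25 (mod 84).
Check: 37 × 25 = 925 ≡ 1 (mod 84)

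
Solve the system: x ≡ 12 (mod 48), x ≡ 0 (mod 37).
444

Using Chinese Remainder Theorem:
M = 48 × 37 = 1776
M1 = 37, M2 = 48
y1 = 37^(-1) mod 48 = 13
y2 = 48^(-1) mod 37 = 27
x = (12×37×13 + 0×48×27) mod 1776 = 444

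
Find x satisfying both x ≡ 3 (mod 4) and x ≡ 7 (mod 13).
7

Using Chinese Remainder Theorem:
M = 4 × 13 = 52
M1 = 13, M2 = 4
y1 = 13^(-1) mod 4 = 1
y2 = 4^(-1) mod 13 = 10
x = (3×13×1 + 7×4×10) mod 52 = 7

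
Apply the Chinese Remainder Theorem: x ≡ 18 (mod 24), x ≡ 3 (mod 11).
234

Using Chinese Remainder Theorem:
M = 24 × 11 = 264
M1 = 11, M2 = 24
y1 = 11^(-1) mod 24 = 11
y2 = 24^(-1) mod 11 = 6
x = (18×11×11 + 3×24×6) mod 264 = 234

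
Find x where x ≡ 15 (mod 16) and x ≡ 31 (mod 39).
31

Using Chinese Remainder Theorem:
M = 16 × 39 = 624
M1 = 39, M2 = 16
y1 = 39^(-1) mod 16 = 7
y2 = 16^(-1) mod 39 = 22
x = (15×39×7 + 31×16×22) mod 624 = 31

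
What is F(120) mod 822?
666

Matrix identity: Q^n = [[F_(n+1), F_n], [F_n, F_(n-1)]] with Q = [[1,1],[1,0]].
n = 120 = 1111000₂. Square-and-multiply, entries mod 822:
Q^1 = [[1,1],[1,0]]
Q^3 = (Q^1)²·Q = [[3,2],[2,1]]
Q^7 = (Q^3)²·Q = [[21,13],[13,8]]
Q^15 = (Q^7)²·Q = [[165,610],[610,377]]
Q^30 = (Q^15)² = [[655,176],[176,479]]
Q^60 = (Q^30)² = [[503,660],[660,665]]
Q^120 = (Q^60)² = [[595,666],[666,751]]
F_120 mod 822 = Q^120[0][1] = 666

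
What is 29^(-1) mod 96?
53

gcd(29, 96) = 1, so the inverse exists.
Extended Euclidean algorithm on (96, 29):
96 = 3 × 29 + 9  ⟹  9 = (1)·96 + (-3)·29
29 = 3 × 9 + 2  ⟹  2 = (-3)·96 + (10)·29
9 = 4 × 2 + 1  ⟹  1 = (13)·96 + (-43)·29
So (-43)·29 ≡ 1 (mod 96), i.e. 29^(-1) ≡ -43 ≡ 53 (mod 96).
Check: 29 × 53 = 1537 ≡ 1 (mod 96)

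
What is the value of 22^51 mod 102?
40

Repeated squaring. Binary of 51 = 110011.
22^1 ≡ 22 (mod 102); 22^2 ≡ 76 (mod 102); 22^4 ≡ 64 (mod 102); 22^8 ≡ 16 (mod 102); 22^16 ≡ 52 (mod 102); 22^32 ≡ 52 (mod 102)
22^51 = 22^1 × 22^2 × 22^16 × 22^32 ≡ 40 (mod 102)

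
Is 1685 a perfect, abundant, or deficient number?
deficient

Proper divisors of 1685: sum = 1 + 5 + 337 = 343
Since 343 < 1685, 1685 is deficient.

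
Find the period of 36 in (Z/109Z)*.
54

109 is prime, so ord(36) divides φ(109) = 108.
Divisors of 108: 1, 2, 3, 4, 6, 9, 12, 18, 27, 36, 54, 108.
Repeated squaring: 36^1 ≡ 36, 36^2 ≡ 97, 36^4 ≡ 35, 36^8 ≡ 26, 36^16 ≡ 22, 36^32 ≡ 48, 36^64 ≡ 15 (mod 109).
Test 36^d mod 109 for each divisor d in increasing order:
36^1 ≡ 36
36^2 ≡ 97
36^3 = 36^2·36^1 ≡ 4
36^4 ≡ 35
36^6 = 36^4·36^2 ≡ 16
36^9 = 36^8·36^1 ≡ 64
36^12 = 36^8·36^4 ≡ 38
36^18 = 36^16·36^2 ≡ 63
36^27 = 36^16·36^8·36^2·36^1 ≡ 108
36^36 = 36^32·36^4 ≡ 45
36^54 = 36^32·36^16·36^4·36^2 ≡ 1  ← first divisor giving 1
The order is 54.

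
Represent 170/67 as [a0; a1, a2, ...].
[2; 1, 1, 6, 5]

Euclidean algorithm steps:
170 = 2 × 67 + 36
67 = 1 × 36 + 31
36 = 1 × 31 + 5
31 = 6 × 5 + 1
5 = 5 × 1 + 0
Continued fraction: [2; 1, 1, 6, 5]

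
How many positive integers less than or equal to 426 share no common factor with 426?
140

426 = 2 × 3 × 71
φ(n) = n × ∏(1 - 1/p) for each prime p dividing n
φ(426) = 426 × (1 - 1/2) × (1 - 1/3) × (1 - 1/71) = 140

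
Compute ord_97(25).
48

97 is prime, so ord(25) divides φ(97) = 96.
Divisors of 96: 1, 2, 3, 4, 6, 8, 12, 16, 24, 32, 48, 96.
Repeated squaring: 25^1 ≡ 25, 25^2 ≡ 43, 25^4 ≡ 6, 25^8 ≡ 36, 25^16 ≡ 35, 25^32 ≡ 61, 25^64 ≡ 35 (mod 97).
Test 25^d mod 97 for each divisor d in increasing order:
25^1 ≡ 25
25^2 ≡ 43
25^3 = 25^2·25^1 ≡ 8
25^4 ≡ 6
25^6 = 25^4·25^2 ≡ 64
25^8 ≡ 36
25^12 = 25^8·25^4 ≡ 22
25^16 ≡ 35
25^24 = 25^16·25^8 ≡ 96
25^32 ≡ 61
25^48 = 25^32·25^16 ≡ 1  ← first divisor giving 1
The order is 48.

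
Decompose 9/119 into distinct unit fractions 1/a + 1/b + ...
1/14 + 1/238

Greedy algorithm:
9/119: ceiling(119/9) = 14, use 1/14
1/238: ceiling(238/1) = 238, use 1/238
Result: 9/119 = 1/14 + 1/238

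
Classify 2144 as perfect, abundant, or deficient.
deficient

Proper divisors of 2144: sum = 1 + 2 + 4 + 8 + 16 + 32 + 67 + 134 + 268 + 536 + 1072 = 2140
Since 2140 < 2144, 2144 is deficient.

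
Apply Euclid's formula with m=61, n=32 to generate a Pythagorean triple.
(2697, 3904, 4745)

Euclid's formula: a = m² - n², b = 2mn, c = m² + n²
m = 61, n = 32
a = 61² - 32² = 3721 - 1024 = 2697
b = 2 × 61 × 32 = 3904
c = 61² + 32² = 3721 + 1024 = 4745
Verification: 2697² + 3904² = 7273809 + 15241216 = 22515025 = 4745² ✓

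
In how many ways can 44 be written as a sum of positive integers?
75175

p(n) counts ways to write n as a sum of positive integers (order ignored).
Euler's pentagonal recurrence: p(k) = p(k-1) + p(k-2) - p(k-5) - p(k-7) + p(k-12) + p(k-15) - ... (offsets j(3j∓1)/2, signs ++--, p(0)=1, p(<0)=0).
DP table for k = 0..43: p(0)=1, p(1)=1, p(2)=2, p(3)=3, p(4)=5, p(5)=7, p(6)=11, p(7)=15, p(8)=22, p(9)=30, p(10)=42, p(11)=56, p(12)=77, p(13)=101, p(14)=135, p(15)=176, p(16)=231, p(17)=297, p(18)=385, p(19)=490, p(20)=627, p(21)=792, p(22)=1002, p(23)=1255, p(24)=1575, p(25)=1958, p(26)=2436, p(27)=3010, p(28)=3718, p(29)=4565, p(30)=5604, p(31)=6842, p(32)=8349, p(33)=10143, p(34)=12310, p(35)=14883, p(36)=17977, p(37)=21637, p(38)=26015, p(39)=31185, p(40)=37338, p(41)=44583, p(42)=53174, p(43)=63261.
Final step: p(44) = p(43) + p(42) - p(39) - p(37) + p(32) + p(29) - p(22) - p(18) + p(9) + p(4)
= 63261 + 53174 - 31185 - 21637 + 8349 + 4565 - 1002 - 385 + 30 + 5
= 75175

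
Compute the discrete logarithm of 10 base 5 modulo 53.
32

Baby-step giant-step with step n = ⌈√53⌉ = 8.
Baby steps 5^j mod 53 (j:value) for j=0..7: 0:1, 1:5, 2:25, 3:19, 4:42, 5:51, 6:43, 7:3.
Giant-step multiplier: 5^(-8) ≡ 5^(52-8) = 5^44 ≡ 46 (mod 53).
Giant steps γ_i = 10·46^i mod 53: γ_0=10, γ_1=36, γ_2=13, γ_3=15, γ_4=1 (in table at j=0).
x = i·n + j = 4·8 + 0 = 32.
Check: 5^32 ≡ 10 (mod 53).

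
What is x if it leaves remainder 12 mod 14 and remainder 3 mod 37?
40

Using Chinese Remainder Theorem:
M = 14 × 37 = 518
M1 = 37, M2 = 14
y1 = 37^(-1) mod 14 = 11
y2 = 14^(-1) mod 37 = 8
x = (12×37×11 + 3×14×8) mod 518 = 40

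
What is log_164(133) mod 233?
190

Baby-step giant-step with step n = ⌈√233⌉ = 16.
Baby steps 164^j mod 233 (j:value) for j=0..15: 0:1, 1:164, 2:101, 3:21, 4:182, 5:24, 6:208, 7:94, 8:38, 9:174, 10:110, 11:99, 12:159, 13:213, 14:215, 15:77.
Giant-step multiplier: 164^(-16) ≡ 164^(232-16) = 164^216 ≡ 76 (mod 233).
Giant steps γ_i = 133·76^i mod 233: γ_0=133, γ_1=89, γ_2=7, γ_3=66, γ_4=123, γ_5=28, γ_6=31, γ_7=26, γ_8=112, γ_9=124, γ_10=104, γ_11=215 (in table at j=14).
x = i·n + j = 11·16 + 14 = 190.
Check: 164^190 ≡ 133 (mod 233).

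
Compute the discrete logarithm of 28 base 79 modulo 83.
46

Baby-step giant-step with step n = ⌈√83⌉ = 10.
Baby steps 79^j mod 83 (j:value) for j=0..9: 0:1, 1:79, 2:16, 3:19, 4:7, 5:55, 6:29, 7:50, 8:49, 9:53.
Giant-step multiplier: 79^(-10) ≡ 79^(82-10) = 79^72 ≡ 9 (mod 83).
Giant steps γ_i = 28·9^i mod 83: γ_0=28, γ_1=3, γ_2=27, γ_3=77, γ_4=29 (in table at j=6).
x = i·n + j = 4·10 + 6 = 46.
Check: 79^46 ≡ 28 (mod 83).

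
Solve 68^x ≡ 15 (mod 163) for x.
142

Baby-step giant-step with step n = ⌈√163⌉ = 13.
Baby steps 68^j mod 163 (j:value) for j=0..12: 0:1, 1:68, 2:60, 3:5, 4:14, 5:137, 6:25, 7:70, 8:33, 9:125, 10:24, 11:2, 12:136.
Giant-step multiplier: 68^(-13) ≡ 68^(162-13) = 68^149 ≡ 72 (mod 163).
Giant steps γ_i = 15·72^i mod 163: γ_0=15, γ_1=102, γ_2=9, γ_3=159, γ_4=38, γ_5=128, γ_6=88, γ_7=142, γ_8=118, γ_9=20, γ_10=136 (in table at j=12).
x = i·n + j = 10·13 + 12 = 142.
Check: 68^142 ≡ 15 (mod 163).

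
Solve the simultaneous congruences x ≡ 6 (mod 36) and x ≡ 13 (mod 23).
726

Using Chinese Remainder Theorem:
M = 36 × 23 = 828
M1 = 23, M2 = 36
y1 = 23^(-1) mod 36 = 11
y2 = 36^(-1) mod 23 = 16
x = (6×23×11 + 13×36×16) mod 828 = 726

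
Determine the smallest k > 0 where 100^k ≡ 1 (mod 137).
4

137 is prime, so ord(100) divides φ(137) = 136.
Divisors of 136: 1, 2, 4, 8, 17, 34, 68, 136.
Repeated squaring: 100^1 ≡ 100, 100^2 ≡ 136, 100^4 ≡ 1, 100^8 ≡ 1, 100^16 ≡ 1, 100^32 ≡ 1, 100^64 ≡ 1, 100^128 ≡ 1 (mod 137).
Test 100^d mod 137 for each divisor d in increasing order:
100^1 ≡ 100
100^2 ≡ 136
100^4 ≡ 1  ← first divisor giving 1
The order is 4.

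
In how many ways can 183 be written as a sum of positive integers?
896684817527

p(n) counts ways to write n as a sum of positive integers (order ignored).
Euler's pentagonal recurrence: p(k) = p(k-1) + p(k-2) - p(k-5) - p(k-7) + p(k-12) + p(k-15) - ... (offsets j(3j∓1)/2, signs ++--, p(0)=1, p(<0)=0).
DP table for k = 0..182: p(0)=1, p(1)=1, p(2)=2, p(3)=3, p(4)=5, p(5)=7, p(6)=11, p(7)=15, p(8)=22, p(9)=30, p(10)=42, p(11)=56, p(12)=77, p(13)=101, p(14)=135, p(15)=176, p(16)=231, p(17)=297, p(18)=385, p(19)=490, p(20)=627, p(21)=792, p(22)=1002, p(23)=1255, p(24)=1575, p(25)=1958, p(26)=2436, p(27)=3010, p(28)=3718, p(29)=4565, p(30)=5604, p(31)=6842, p(32)=8349, p(33)=10143, p(34)=12310, p(35)=14883, p(36)=17977, p(37)=21637, p(38)=26015, p(39)=31185, p(40)=37338, p(41)=44583, p(42)=53174, p(43)=63261, p(44)=75175, p(45)=89134, p(46)=105558, p(47)=124754, p(48)=147273, p(49)=173525, p(50)=204226, p(51)=239943, p(52)=281589, p(53)=329931, p(54)=386155, p(55)=451276, p(56)=526823, p(57)=614154, p(58)=715220, p(59)=831820, p(60)=966467, p(61)=1121505, p(62)=1300156, p(63)=1505499, p(64)=1741630, p(65)=2012558, p(66)=2323520, p(67)=2679689, p(68)=3087735, p(69)=3554345, p(70)=4087968, p(71)=4697205, p(72)=5392783, p(73)=6185689, p(74)=7089500, p(75)=8118264, p(76)=9289091, p(77)=10619863, p(78)=12132164, p(79)=13848650, p(80)=15796476, p(81)=18004327, p(82)=20506255, p(83)=23338469, p(84)=26543660, p(85)=30167357, p(86)=34262962, p(87)=38887673, p(88)=44108109, p(89)=49995925, p(90)=56634173, p(91)=64112359, p(92)=72533807, p(93)=82010177, p(94)=92669720, p(95)=104651419, p(96)=118114304, p(97)=133230930, p(98)=150198136, p(99)=169229875, p(100)=190569292, p(101)=214481126, p(102)=241265379, p(103)=271248950, p(104)=304801365, p(105)=342325709, p(106)=384276336, p(107)=431149389, p(108)=483502844, p(109)=541946240, p(110)=607163746, p(111)=679903203, p(112)=761002156, p(113)=851376628, p(114)=952050665, p(115)=1064144451, p(116)=1188908248, p(117)=1327710076, p(118)=1482074143, p(119)=1653668665, p(120)=1844349560, p(121)=2056148051, p(122)=2291320912, p(123)=2552338241, p(124)=2841940500, p(125)=3163127352, p(126)=3519222692, p(127)=3913864295, p(128)=4351078600, p(129)=4835271870, p(130)=5371315400, p(131)=5964539504, p(132)=6620830889, p(133)=7346629512, p(134)=8149040695, p(135)=9035836076, p(136)=10015581680, p(137)=11097645016, p(138)=12292341831, p(139)=13610949895, p(140)=15065878135, p(141)=16670689208, p(142)=18440293320, p(143)=20390982757, p(144)=22540654445, p(145)=24908858009, p(146)=27517052599, p(147)=30388671978, p(148)=33549419497, p(149)=37027355200, p(150)=40853235313, p(151)=45060624582, p(152)=49686288421, p(153)=54770336324, p(154)=60356673280, p(155)=66493182097, p(156)=73232243759, p(157)=80630964769, p(158)=88751778802, p(159)=97662728555, p(160)=107438159466, p(161)=118159068427, p(162)=129913904637, p(163)=142798995930, p(164)=156919475295, p(165)=172389800255, p(166)=189334822579, p(167)=207890420102, p(168)=228204732751, p(169)=250438925115, p(170)=274768617130, p(171)=301384802048, p(172)=330495499613, p(173)=362326859895, p(174)=397125074750, p(175)=435157697830, p(176)=476715857290, p(177)=522115831195, p(178)=571701605655, p(179)=625846753120, p(180)=684957390936, p(181)=749474411781, p(182)=819876908323.
Final step: p(183) = p(182) + p(181) - p(178) - p(176) + p(171) + p(168) - p(161) - p(157) + p(148) + p(143) - p(132) - p(126) + p(113) + p(106) - p(91) - p(83) + p(66) + p(57) - p(38) - p(28) + p(7)
= 819876908323 + 749474411781 - 571701605655 - 476715857290 + 301384802048 + 228204732751 - 118159068427 - 80630964769 + 33549419497 + 20390982757 - 6620830889 - 3519222692 + 851376628 + 384276336 - 64112359 - 23338469 + 2323520 + 614154 - 26015 - 3718 + 15
= 896684817527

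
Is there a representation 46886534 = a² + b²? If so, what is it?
Not possible

Factorization: 46886534 = 2 × 41 × 83^3
By Fermat: n is sum of two squares iff every prime p ≡ 3 (mod 4) appears to even power.
Prime(s) ≡ 3 (mod 4) with odd exponent: [(83, 3)]
Therefore 46886534 cannot be expressed as a² + b².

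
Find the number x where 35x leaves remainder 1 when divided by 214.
159

gcd(35, 214) = 1, so the inverse exists.
Extended Euclidean algorithm on (214, 35):
214 = 6 × 35 + 4  ⟹  4 = (1)·214 + (-6)·35
35 = 8 × 4 + 3  ⟹  3 = (-8)·214 + (49)·35
4 = 1 × 3 + 1  ⟹  1 = (9)·214 + (-55)·35
So (-55)·35 ≡ 1 (mod 214), i.e. 35^(-1) ≡ -55 ≡ 159 (mod 214).
Check: 35 × 159 = 5565 ≡ 1 (mod 214)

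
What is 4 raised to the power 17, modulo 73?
55

Repeated squaring. Binary of 17 = 10001.
4^1 ≡ 4 (mod 73); 4^2 ≡ 16 (mod 73); 4^4 ≡ 37 (mod 73); 4^8 ≡ 55 (mod 73); 4^16 ≡ 32 (mod 73)
4^17 = 4^1 × 4^16 ≡ 55 (mod 73)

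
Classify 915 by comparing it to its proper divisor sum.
deficient

Proper divisors of 915: sum = 1 + 3 + 5 + 15 + 61 + 183 + 305 = 573
Since 573 < 915, 915 is deficient.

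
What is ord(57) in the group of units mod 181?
180

181 is prime, so ord(57) divides φ(181) = 180.
Divisors of 180: 1, 2, 3, 4, 5, 6, 9, 10, 12, 15, 18, 20, 30, 36, 45, 60, 90, 180.
Repeated squaring: 57^1 ≡ 57, 57^2 ≡ 172, 57^4 ≡ 81, 57^8 ≡ 45, 57^16 ≡ 34, 57^32 ≡ 70, 57^64 ≡ 13, 57^128 ≡ 169 (mod 181).
Test 57^d mod 181 for each divisor d in increasing order:
57^1 ≡ 57
57^2 ≡ 172
57^3 = 57^2·57^1 ≡ 30
57^4 ≡ 81
57^5 = 57^4·57^1 ≡ 92
57^6 = 57^4·57^2 ≡ 176
57^9 = 57^8·57^1 ≡ 31
57^10 = 57^8·57^2 ≡ 138
57^12 = 57^8·57^4 ≡ 25
57^15 = 57^8·57^4·57^2·57^1 ≡ 26
57^18 = 57^16·57^2 ≡ 56
57^20 = 57^16·57^4 ≡ 39
57^30 = 57^16·57^8·57^4·57^2 ≡ 133
57^36 = 57^32·57^4 ≡ 59
57^45 = 57^32·57^8·57^4·57^1 ≡ 19
57^60 = 57^32·57^16·57^8·57^4 ≡ 132
57^90 = 57^64·57^16·57^8·57^2 ≡ 180
57^180 = 57^128·57^32·57^16·57^4 ≡ 1  ← first divisor giving 1
The order is 180.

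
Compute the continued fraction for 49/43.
[1; 7, 6]

Euclidean algorithm steps:
49 = 1 × 43 + 6
43 = 7 × 6 + 1
6 = 6 × 1 + 0
Continued fraction: [1; 7, 6]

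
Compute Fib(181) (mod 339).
305

Matrix identity: Q^n = [[F_(n+1), F_n], [F_n, F_(n-1)]] with Q = [[1,1],[1,0]].
n = 181 = 10110101₂. Square-and-multiply, entries mod 339:
Q^1 = [[1,1],[1,0]]
Q^2 = (Q^1)² = [[2,1],[1,1]]
Q^5 = (Q^2)²·Q = [[8,5],[5,3]]
Q^11 = (Q^5)²·Q = [[144,89],[89,55]]
Q^22 = (Q^11)² = [[181,83],[83,98]]
Q^45 = (Q^22)²·Q = [[92,326],[326,105]]
Q^90 = (Q^45)² = [[158,151],[151,7]]
Q^181 = (Q^90)²·Q = [[134,305],[305,168]]
F_181 mod 339 = Q^181[0][1] = 305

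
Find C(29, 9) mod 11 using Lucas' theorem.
0

Using Lucas' theorem:
Write n=29 and k=9 in base 11:
n in base 11: [2, 7]
k in base 11: [0, 9]
C(29,9) mod 11 = ∏ C(n_i, k_i) mod 11
Digit binomials (mod 11): C(2,0) = 1; C(7,9) = 0 (k_i > n_i)
Product: 1 × 0 = 0 ≡ 0 (mod 11)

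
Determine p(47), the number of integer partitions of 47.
124754

p(n) counts ways to write n as a sum of positive integers (order ignored).
Euler's pentagonal recurrence: p(k) = p(k-1) + p(k-2) - p(k-5) - p(k-7) + p(k-12) + p(k-15) - ... (offsets j(3j∓1)/2, signs ++--, p(0)=1, p(<0)=0).
DP table for k = 0..46: p(0)=1, p(1)=1, p(2)=2, p(3)=3, p(4)=5, p(5)=7, p(6)=11, p(7)=15, p(8)=22, p(9)=30, p(10)=42, p(11)=56, p(12)=77, p(13)=101, p(14)=135, p(15)=176, p(16)=231, p(17)=297, p(18)=385, p(19)=490, p(20)=627, p(21)=792, p(22)=1002, p(23)=1255, p(24)=1575, p(25)=1958, p(26)=2436, p(27)=3010, p(28)=3718, p(29)=4565, p(30)=5604, p(31)=6842, p(32)=8349, p(33)=10143, p(34)=12310, p(35)=14883, p(36)=17977, p(37)=21637, p(38)=26015, p(39)=31185, p(40)=37338, p(41)=44583, p(42)=53174, p(43)=63261, p(44)=75175, p(45)=89134, p(46)=105558.
Final step: p(47) = p(46) + p(45) - p(42) - p(40) + p(35) + p(32) - p(25) - p(21) + p(12) + p(7)
= 105558 + 89134 - 53174 - 37338 + 14883 + 8349 - 1958 - 792 + 77 + 15
= 124754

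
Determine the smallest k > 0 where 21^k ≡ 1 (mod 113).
112

113 is prime, so ord(21) divides φ(113) = 112.
Divisors of 112: 1, 2, 4, 7, 8, 14, 16, 28, 56, 112.
Repeated squaring: 21^1 ≡ 21, 21^2 ≡ 102, 21^4 ≡ 8, 21^8 ≡ 64, 21^16 ≡ 28, 21^32 ≡ 106, 21^64 ≡ 49 (mod 113).
Test 21^d mod 113 for each divisor d in increasing order:
21^1 ≡ 21
21^2 ≡ 102
21^4 ≡ 8
21^7 = 21^4·21^2·21^1 ≡ 73
21^8 ≡ 64
21^14 = 21^8·21^4·21^2 ≡ 18
21^16 ≡ 28
21^28 = 21^16·21^8·21^4 ≡ 98
21^56 = 21^32·21^16·21^8 ≡ 112
21^112 = 21^64·21^32·21^16 ≡ 1  ← first divisor giving 1
The order is 112.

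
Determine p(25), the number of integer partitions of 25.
1958

p(n) counts ways to write n as a sum of positive integers (order ignored).
Euler's pentagonal recurrence: p(k) = p(k-1) + p(k-2) - p(k-5) - p(k-7) + p(k-12) + p(k-15) - ... (offsets j(3j∓1)/2, signs ++--, p(0)=1, p(<0)=0).
DP table for k = 0..24: p(0)=1, p(1)=1, p(2)=2, p(3)=3, p(4)=5, p(5)=7, p(6)=11, p(7)=15, p(8)=22, p(9)=30, p(10)=42, p(11)=56, p(12)=77, p(13)=101, p(14)=135, p(15)=176, p(16)=231, p(17)=297, p(18)=385, p(19)=490, p(20)=627, p(21)=792, p(22)=1002, p(23)=1255, p(24)=1575.
Final step: p(25) = p(24) + p(23) - p(20) - p(18) + p(13) + p(10) - p(3)
= 1575 + 1255 - 627 - 385 + 101 + 42 - 3
= 1958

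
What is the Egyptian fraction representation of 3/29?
1/10 + 1/290

Greedy algorithm:
3/29: ceiling(29/3) = 10, use 1/10
1/290: ceiling(290/1) = 290, use 1/290
Result: 3/29 = 1/10 + 1/290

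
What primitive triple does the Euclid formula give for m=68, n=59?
(1143, 8024, 8105)

Euclid's formula: a = m² - n², b = 2mn, c = m² + n²
m = 68, n = 59
a = 68² - 59² = 4624 - 3481 = 1143
b = 2 × 68 × 59 = 8024
c = 68² + 59² = 4624 + 3481 = 8105
Verification: 1143² + 8024² = 1306449 + 64384576 = 65691025 = 8105² ✓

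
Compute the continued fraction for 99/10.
[9; 1, 9]

Euclidean algorithm steps:
99 = 9 × 10 + 9
10 = 1 × 9 + 1
9 = 9 × 1 + 0
Continued fraction: [9; 1, 9]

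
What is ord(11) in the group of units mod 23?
22

23 is prime, so ord(11) divides φ(23) = 22.
Divisors of 22: 1, 2, 11, 22.
Repeated squaring: 11^1 ≡ 11, 11^2 ≡ 6, 11^4 ≡ 13, 11^8 ≡ 8, 11^16 ≡ 18 (mod 23).
Test 11^d mod 23 for each divisor d in increasing order:
11^1 ≡ 11
11^2 ≡ 6
11^11 = 11^8·11^2·11^1 ≡ 22
11^22 = 11^16·11^4·11^2 ≡ 1  ← first divisor giving 1
The order is 22.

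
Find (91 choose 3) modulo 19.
18

Using Lucas' theorem:
Write n=91 and k=3 in base 19:
n in base 19: [4, 15]
k in base 19: [0, 3]
C(91,3) mod 19 = ∏ C(n_i, k_i) mod 19
Digit binomials (mod 19): C(4,0) = 1; C(15,3) = 455 ≡ 18
Product: 1 × 18 = 18 ≡ 18 (mod 19)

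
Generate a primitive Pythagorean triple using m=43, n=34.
(693, 2924, 3005)

Euclid's formula: a = m² - n², b = 2mn, c = m² + n²
m = 43, n = 34
a = 43² - 34² = 1849 - 1156 = 693
b = 2 × 43 × 34 = 2924
c = 43² + 34² = 1849 + 1156 = 3005
Verification: 693² + 2924² = 480249 + 8549776 = 9030025 = 3005² ✓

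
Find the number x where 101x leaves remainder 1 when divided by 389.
104

gcd(101, 389) = 1, so the inverse exists.
Extended Euclidean algorithm on (389, 101):
389 = 3 × 101 + 86  ⟹  86 = (1)·389 + (-3)·101
101 = 1 × 86 + 15  ⟹  15 = (-1)·389 + (4)·101
86 = 5 × 15 + 11  ⟹  11 = (6)·389 + (-23)·101
15 = 1 × 11 + 4  ⟹  4 = (-7)·389 + (27)·101
11 = 2 × 4 + 3  ⟹  3 = (20)·389 + (-77)·101
4 = 1 × 3 + 1  ⟹  1 = (-27)·389 + (104)·101
So (104)·101 ≡ 1 (mod 389), i.e. 101^(-1) ≡ 104 (mod 389).
Check: 101 × 104 = 10504 ≡ 1 (mod 389)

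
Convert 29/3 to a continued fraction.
[9; 1, 2]

Euclidean algorithm steps:
29 = 9 × 3 + 2
3 = 1 × 2 + 1
2 = 2 × 1 + 0
Continued fraction: [9; 1, 2]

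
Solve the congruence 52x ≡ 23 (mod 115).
x ≡ 69 (mod 115)

gcd(52, 115) = 1, which divides 23, so solutions exist.
Find 52^(-1) mod 115 by the extended Euclidean algorithm:
115 = 2 × 52 + 11  ⟹  11 = (1)·115 + (-2)·52
52 = 4 × 11 + 8  ⟹  8 = (-4)·115 + (9)·52
11 = 1 × 8 + 3  ⟹  3 = (5)·115 + (-11)·52
8 = 2 × 3 + 2  ⟹  2 = (-14)·115 + (31)·52
3 = 1 × 2 + 1  ⟹  1 = (19)·115 + (-42)·52
So (-42)·52 ≡ 1 (mod 115), i.e. 52^(-1) ≡ -42 ≡ 73 (mod 115).
x ≡ 73 × 23 = 1679 ≡ 69 (mod 115).
Check: 52 × 69 = 3588 ≡ 23 (mod 115).
Unique solution: x ≡ 69 (mod 115)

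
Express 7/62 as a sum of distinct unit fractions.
1/9 + 1/558

Greedy algorithm:
7/62: ceiling(62/7) = 9, use 1/9
1/558: ceiling(558/1) = 558, use 1/558
Result: 7/62 = 1/9 + 1/558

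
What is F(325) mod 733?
363

Matrix identity: Q^n = [[F_(n+1), F_n], [F_n, F_(n-1)]] with Q = [[1,1],[1,0]].
n = 325 = 101000101₂. Square-and-multiply, entries mod 733:
Q^1 = [[1,1],[1,0]]
Q^2 = (Q^1)² = [[2,1],[1,1]]
Q^5 = (Q^2)²·Q = [[8,5],[5,3]]
Q^10 = (Q^5)² = [[89,55],[55,34]]
Q^20 = (Q^10)² = [[684,168],[168,516]]
Q^40 = (Q^20)² = [[572,25],[25,547]]
Q^81 = (Q^40)²·Q = [[279,158],[158,121]]
Q^162 = (Q^81)² = [[185,162],[162,23]]
Q^325 = (Q^162)²·Q = [[341,363],[363,711]]
F_325 mod 733 = Q^325[0][1] = 363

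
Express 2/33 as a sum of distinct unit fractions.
1/17 + 1/561

Greedy algorithm:
2/33: ceiling(33/2) = 17, use 1/17
1/561: ceiling(561/1) = 561, use 1/561
Result: 2/33 = 1/17 + 1/561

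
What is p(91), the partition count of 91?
64112359

p(n) counts ways to write n as a sum of positive integers (order ignored).
Euler's pentagonal recurrence: p(k) = p(k-1) + p(k-2) - p(k-5) - p(k-7) + p(k-12) + p(k-15) - ... (offsets j(3j∓1)/2, signs ++--, p(0)=1, p(<0)=0).
DP table for k = 0..90: p(0)=1, p(1)=1, p(2)=2, p(3)=3, p(4)=5, p(5)=7, p(6)=11, p(7)=15, p(8)=22, p(9)=30, p(10)=42, p(11)=56, p(12)=77, p(13)=101, p(14)=135, p(15)=176, p(16)=231, p(17)=297, p(18)=385, p(19)=490, p(20)=627, p(21)=792, p(22)=1002, p(23)=1255, p(24)=1575, p(25)=1958, p(26)=2436, p(27)=3010, p(28)=3718, p(29)=4565, p(30)=5604, p(31)=6842, p(32)=8349, p(33)=10143, p(34)=12310, p(35)=14883, p(36)=17977, p(37)=21637, p(38)=26015, p(39)=31185, p(40)=37338, p(41)=44583, p(42)=53174, p(43)=63261, p(44)=75175, p(45)=89134, p(46)=105558, p(47)=124754, p(48)=147273, p(49)=173525, p(50)=204226, p(51)=239943, p(52)=281589, p(53)=329931, p(54)=386155, p(55)=451276, p(56)=526823, p(57)=614154, p(58)=715220, p(59)=831820, p(60)=966467, p(61)=1121505, p(62)=1300156, p(63)=1505499, p(64)=1741630, p(65)=2012558, p(66)=2323520, p(67)=2679689, p(68)=3087735, p(69)=3554345, p(70)=4087968, p(71)=4697205, p(72)=5392783, p(73)=6185689, p(74)=7089500, p(75)=8118264, p(76)=9289091, p(77)=10619863, p(78)=12132164, p(79)=13848650, p(80)=15796476, p(81)=18004327, p(82)=20506255, p(83)=23338469, p(84)=26543660, p(85)=30167357, p(86)=34262962, p(87)=38887673, p(88)=44108109, p(89)=49995925, p(90)=56634173.
Final step: p(91) = p(90) + p(89) - p(86) - p(84) + p(79) + p(76) - p(69) - p(65) + p(56) + p(51) - p(40) - p(34) + p(21) + p(14)
= 56634173 + 49995925 - 34262962 - 26543660 + 13848650 + 9289091 - 3554345 - 2012558 + 526823 + 239943 - 37338 - 12310 + 792 + 135
= 64112359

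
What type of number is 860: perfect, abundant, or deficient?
abundant

Proper divisors of 860: sum = 1 + 2 + 4 + 5 + 10 + 20 + 43 + 86 + 172 + 215 + 430 = 988
Since 988 > 860, 860 is abundant.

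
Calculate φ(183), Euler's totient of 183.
120

183 = 3 × 61
φ(n) = n × ∏(1 - 1/p) for each prime p dividing n
φ(183) = 183 × (1 - 1/3) × (1 - 1/61) = 120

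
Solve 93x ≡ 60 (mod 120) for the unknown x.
x ≡ 20 (mod 40)

gcd(93, 120) = 3, which divides 60, so solutions exist.
Divide through by 3: 31x ≡ 20 (mod 40).
Find 31^(-1) mod 40 by the extended Euclidean algorithm:
40 = 1 × 31 + 9  ⟹  9 = (1)·40 + (-1)·31
31 = 3 × 9 + 4  ⟹  4 = (-3)·40 + (4)·31
9 = 2 × 4 + 1  ⟹  1 = (7)·40 + (-9)·31
So (-9)·31 ≡ 1 (mod 40), i.e. 31^(-1) ≡ -9 ≡ 31 (mod 40).
x ≡ 31 × 20 = 620 ≡ 20 (mod 40).
Check: 93 × 20 = 1860 ≡ 60 (mod 120).
x ≡ 20 (mod 40), giving 3 solutions mod 120.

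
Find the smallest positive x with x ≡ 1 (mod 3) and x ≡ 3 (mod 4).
7

Using Chinese Remainder Theorem:
M = 3 × 4 = 12
M1 = 4, M2 = 3
y1 = 4^(-1) mod 3 = 1
y2 = 3^(-1) mod 4 = 3
x = (1×4×1 + 3×3×3) mod 12 = 7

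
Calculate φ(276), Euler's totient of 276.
88

276 = 2^2 × 3 × 23
φ(n) = n × ∏(1 - 1/p) for each prime p dividing n
φ(276) = 276 × (1 - 1/2) × (1 - 1/3) × (1 - 1/23) = 88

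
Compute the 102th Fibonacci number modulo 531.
449

Matrix identity: Q^n = [[F_(n+1), F_n], [F_n, F_(n-1)]] with Q = [[1,1],[1,0]].
n = 102 = 1100110₂. Square-and-multiply, entries mod 531:
Q^1 = [[1,1],[1,0]]
Q^3 = (Q^1)²·Q = [[3,2],[2,1]]
Q^6 = (Q^3)² = [[13,8],[8,5]]
Q^12 = (Q^6)² = [[233,144],[144,89]]
Q^25 = (Q^12)²·Q = [[325,154],[154,171]]
Q^51 = (Q^25)²·Q = [[228,308],[308,451]]
Q^102 = (Q^51)² = [[292,449],[449,374]]
F_102 mod 531 = Q^102[0][1] = 449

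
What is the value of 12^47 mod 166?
142

Repeated squaring. Binary of 47 = 101111.
12^1 ≡ 12 (mod 166); 12^2 ≡ 144 (mod 166); 12^4 ≡ 152 (mod 166); 12^8 ≡ 30 (mod 166); 12^16 ≡ 70 (mod 166); 12^32 ≡ 86 (mod 166)
12^47 = 12^1 × 12^2 × 12^4 × 12^8 × 12^32 ≡ 142 (mod 166)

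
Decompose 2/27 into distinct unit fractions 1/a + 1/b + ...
1/14 + 1/378

Greedy algorithm:
2/27: ceiling(27/2) = 14, use 1/14
1/378: ceiling(378/1) = 378, use 1/378
Result: 2/27 = 1/14 + 1/378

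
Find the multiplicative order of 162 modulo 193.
96

193 is prime, so ord(162) divides φ(193) = 192.
Divisors of 192: 1, 2, 3, 4, 6, 8, 12, 16, 24, 32, 48, 64, 96, 192.
Repeated squaring: 162^1 ≡ 162, 162^2 ≡ 189, 162^4 ≡ 16, 162^8 ≡ 63, 162^16 ≡ 109, 162^32 ≡ 108, 162^64 ≡ 84, 162^128 ≡ 108 (mod 193).
Test 162^d mod 193 for each divisor d in increasing order:
162^1 ≡ 162
162^2 ≡ 189
162^3 = 162^2·162^1 ≡ 124
162^4 ≡ 16
162^6 = 162^4·162^2 ≡ 129
162^8 ≡ 63
162^12 = 162^8·162^4 ≡ 43
162^16 ≡ 109
162^24 = 162^16·162^8 ≡ 112
162^32 ≡ 108
162^48 = 162^32·162^16 ≡ 192
162^64 ≡ 84
162^96 = 162^64·162^32 ≡ 1  ← first divisor giving 1
The order is 96.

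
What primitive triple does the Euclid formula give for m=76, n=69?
(1015, 10488, 10537)

Euclid's formula: a = m² - n², b = 2mn, c = m² + n²
m = 76, n = 69
a = 76² - 69² = 5776 - 4761 = 1015
b = 2 × 76 × 69 = 10488
c = 76² + 69² = 5776 + 4761 = 10537
Verification: 1015² + 10488² = 1030225 + 109998144 = 111028369 = 10537² ✓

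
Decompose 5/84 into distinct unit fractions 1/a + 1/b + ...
1/17 + 1/1428

Greedy algorithm:
5/84: ceiling(84/5) = 17, use 1/17
1/1428: ceiling(1428/1) = 1428, use 1/1428
Result: 5/84 = 1/17 + 1/1428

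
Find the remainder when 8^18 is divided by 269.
211

Repeated squaring. Binary of 18 = 10010.
8^1 ≡ 8 (mod 269); 8^2 ≡ 64 (mod 269); 8^4 ≡ 61 (mod 269); 8^8 ≡ 224 (mod 269); 8^16 ≡ 142 (mod 269)
8^18 = 8^2 × 8^16 ≡ 211 (mod 269)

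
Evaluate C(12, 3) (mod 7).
3

Using Lucas' theorem:
Write n=12 and k=3 in base 7:
n in base 7: [1, 5]
k in base 7: [0, 3]
C(12,3) mod 7 = ∏ C(n_i, k_i) mod 7
Digit binomials (mod 7): C(1,0) = 1; C(5,3) = 10 ≡ 3
Product: 1 × 3 = 3 ≡ 3 (mod 7)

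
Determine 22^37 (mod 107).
8

Repeated squaring. Binary of 37 = 100101.
22^1 ≡ 22 (mod 107); 22^2 ≡ 56 (mod 107); 22^4 ≡ 33 (mod 107); 22^8 ≡ 19 (mod 107); 22^16 ≡ 40 (mod 107); 22^32 ≡ 102 (mod 107)
22^37 = 22^1 × 22^4 × 22^32 ≡ 8 (mod 107)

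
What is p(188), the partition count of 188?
1398341745571

p(n) counts ways to write n as a sum of positive integers (order ignored).
Euler's pentagonal recurrence: p(k) = p(k-1) + p(k-2) - p(k-5) - p(k-7) + p(k-12) + p(k-15) - ... (offsets j(3j∓1)/2, signs ++--, p(0)=1, p(<0)=0).
DP table for k = 0..187: p(0)=1, p(1)=1, p(2)=2, p(3)=3, p(4)=5, p(5)=7, p(6)=11, p(7)=15, p(8)=22, p(9)=30, p(10)=42, p(11)=56, p(12)=77, p(13)=101, p(14)=135, p(15)=176, p(16)=231, p(17)=297, p(18)=385, p(19)=490, p(20)=627, p(21)=792, p(22)=1002, p(23)=1255, p(24)=1575, p(25)=1958, p(26)=2436, p(27)=3010, p(28)=3718, p(29)=4565, p(30)=5604, p(31)=6842, p(32)=8349, p(33)=10143, p(34)=12310, p(35)=14883, p(36)=17977, p(37)=21637, p(38)=26015, p(39)=31185, p(40)=37338, p(41)=44583, p(42)=53174, p(43)=63261, p(44)=75175, p(45)=89134, p(46)=105558, p(47)=124754, p(48)=147273, p(49)=173525, p(50)=204226, p(51)=239943, p(52)=281589, p(53)=329931, p(54)=386155, p(55)=451276, p(56)=526823, p(57)=614154, p(58)=715220, p(59)=831820, p(60)=966467, p(61)=1121505, p(62)=1300156, p(63)=1505499, p(64)=1741630, p(65)=2012558, p(66)=2323520, p(67)=2679689, p(68)=3087735, p(69)=3554345, p(70)=4087968, p(71)=4697205, p(72)=5392783, p(73)=6185689, p(74)=7089500, p(75)=8118264, p(76)=9289091, p(77)=10619863, p(78)=12132164, p(79)=13848650, p(80)=15796476, p(81)=18004327, p(82)=20506255, p(83)=23338469, p(84)=26543660, p(85)=30167357, p(86)=34262962, p(87)=38887673, p(88)=44108109, p(89)=49995925, p(90)=56634173, p(91)=64112359, p(92)=72533807, p(93)=82010177, p(94)=92669720, p(95)=104651419, p(96)=118114304, p(97)=133230930, p(98)=150198136, p(99)=169229875, p(100)=190569292, p(101)=214481126, p(102)=241265379, p(103)=271248950, p(104)=304801365, p(105)=342325709, p(106)=384276336, p(107)=431149389, p(108)=483502844, p(109)=541946240, p(110)=607163746, p(111)=679903203, p(112)=761002156, p(113)=851376628, p(114)=952050665, p(115)=1064144451, p(116)=1188908248, p(117)=1327710076, p(118)=1482074143, p(119)=1653668665, p(120)=1844349560, p(121)=2056148051, p(122)=2291320912, p(123)=2552338241, p(124)=2841940500, p(125)=3163127352, p(126)=3519222692, p(127)=3913864295, p(128)=4351078600, p(129)=4835271870, p(130)=5371315400, p(131)=5964539504, p(132)=6620830889, p(133)=7346629512, p(134)=8149040695, p(135)=9035836076, p(136)=10015581680, p(137)=11097645016, p(138)=12292341831, p(139)=13610949895, p(140)=15065878135, p(141)=16670689208, p(142)=18440293320, p(143)=20390982757, p(144)=22540654445, p(145)=24908858009, p(146)=27517052599, p(147)=30388671978, p(148)=33549419497, p(149)=37027355200, p(150)=40853235313, p(151)=45060624582, p(152)=49686288421, p(153)=54770336324, p(154)=60356673280, p(155)=66493182097, p(156)=73232243759, p(157)=80630964769, p(158)=88751778802, p(159)=97662728555, p(160)=107438159466, p(161)=118159068427, p(162)=129913904637, p(163)=142798995930, p(164)=156919475295, p(165)=172389800255, p(166)=189334822579, p(167)=207890420102, p(168)=228204732751, p(169)=250438925115, p(170)=274768617130, p(171)=301384802048, p(172)=330495499613, p(173)=362326859895, p(174)=397125074750, p(175)=435157697830, p(176)=476715857290, p(177)=522115831195, p(178)=571701605655, p(179)=625846753120, p(180)=684957390936, p(181)=749474411781, p(182)=819876908323, p(183)=896684817527, p(184)=980462880430, p(185)=1071823774337, p(186)=1171432692373, p(187)=1280011042268.
Final step: p(188) = p(187) + p(186) - p(183) - p(181) + p(176) + p(173) - p(166) - p(162) + p(153) + p(148) - p(137) - p(131) + p(118) + p(111) - p(96) - p(88) + p(71) + p(62) - p(43) - p(33) + p(12) + p(1)
= 1280011042268 + 1171432692373 - 896684817527 - 749474411781 + 476715857290 + 362326859895 - 189334822579 - 129913904637 + 54770336324 + 33549419497 - 11097645016 - 5964539504 + 1482074143 + 679903203 - 118114304 - 44108109 + 4697205 + 1300156 - 63261 - 10143 + 77 + 1
= 1398341745571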